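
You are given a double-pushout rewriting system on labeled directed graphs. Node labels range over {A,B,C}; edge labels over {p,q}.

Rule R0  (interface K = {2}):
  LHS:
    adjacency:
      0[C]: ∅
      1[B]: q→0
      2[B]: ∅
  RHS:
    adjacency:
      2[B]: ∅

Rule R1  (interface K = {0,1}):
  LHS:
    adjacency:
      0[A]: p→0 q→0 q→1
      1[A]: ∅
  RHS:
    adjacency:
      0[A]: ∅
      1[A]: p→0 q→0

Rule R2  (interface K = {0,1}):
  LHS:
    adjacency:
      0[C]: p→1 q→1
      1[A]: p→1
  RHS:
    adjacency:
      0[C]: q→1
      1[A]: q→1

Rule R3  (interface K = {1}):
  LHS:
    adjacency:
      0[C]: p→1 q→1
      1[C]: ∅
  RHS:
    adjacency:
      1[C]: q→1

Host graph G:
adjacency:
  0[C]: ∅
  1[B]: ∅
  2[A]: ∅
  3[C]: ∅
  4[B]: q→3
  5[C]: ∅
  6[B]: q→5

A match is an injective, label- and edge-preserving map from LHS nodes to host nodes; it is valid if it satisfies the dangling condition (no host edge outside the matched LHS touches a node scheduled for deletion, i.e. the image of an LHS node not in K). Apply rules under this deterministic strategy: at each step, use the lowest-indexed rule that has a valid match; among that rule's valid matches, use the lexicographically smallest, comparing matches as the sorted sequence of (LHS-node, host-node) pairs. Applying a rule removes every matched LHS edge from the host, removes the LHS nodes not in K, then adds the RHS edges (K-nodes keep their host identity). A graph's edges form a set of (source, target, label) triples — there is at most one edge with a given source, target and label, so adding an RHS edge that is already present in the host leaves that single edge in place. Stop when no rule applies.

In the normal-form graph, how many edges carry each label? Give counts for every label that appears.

initial: |V|=7 |E|=2  E = 4-q->3 6-q->5
step 1: apply R0 at {0↦3, 1↦4, 2↦1}  → |V|=5 |E|=1  E = 6-q->5
step 2: apply R0 at {0↦5, 1↦6, 2↦1}  → |V|=3 |E|=0  E = ∅
final graph: no rule applies after step 2
NF edges: []

Answer: (no edges)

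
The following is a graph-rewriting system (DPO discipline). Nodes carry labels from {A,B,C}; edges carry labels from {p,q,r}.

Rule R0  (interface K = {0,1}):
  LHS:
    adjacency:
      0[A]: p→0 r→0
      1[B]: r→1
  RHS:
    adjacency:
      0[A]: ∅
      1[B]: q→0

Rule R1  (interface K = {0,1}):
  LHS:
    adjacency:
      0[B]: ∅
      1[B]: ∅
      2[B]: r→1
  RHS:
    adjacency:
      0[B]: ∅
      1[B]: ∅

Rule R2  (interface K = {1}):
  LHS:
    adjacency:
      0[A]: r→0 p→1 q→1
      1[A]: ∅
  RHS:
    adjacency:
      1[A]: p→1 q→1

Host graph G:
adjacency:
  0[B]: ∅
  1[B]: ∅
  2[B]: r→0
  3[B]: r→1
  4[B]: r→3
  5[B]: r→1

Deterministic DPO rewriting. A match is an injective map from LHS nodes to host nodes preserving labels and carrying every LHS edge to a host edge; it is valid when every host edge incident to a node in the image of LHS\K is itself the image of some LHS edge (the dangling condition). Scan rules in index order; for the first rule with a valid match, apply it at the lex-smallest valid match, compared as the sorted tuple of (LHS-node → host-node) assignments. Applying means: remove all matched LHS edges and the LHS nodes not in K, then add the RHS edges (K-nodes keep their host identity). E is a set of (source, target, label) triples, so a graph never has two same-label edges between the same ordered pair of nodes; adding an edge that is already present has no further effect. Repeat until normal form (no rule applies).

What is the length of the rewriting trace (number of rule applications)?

Answer: 4

Rewrite trace:
[0] host  ⇒  6 nodes, 4 edges  {2-r->0 3-r->1 4-r->3 5-r->1}
[1] R1 @ {0↦0, 1↦1, 2↦5}  ⇒  5 nodes, 3 edges  {2-r->0 3-r->1 4-r->3}
[2] R1 @ {0↦0, 1↦3, 2↦4}  ⇒  4 nodes, 2 edges  {2-r->0 3-r->1}
[3] R1 @ {0↦0, 1↦1, 2↦3}  ⇒  3 nodes, 1 edges  {2-r->0}
[4] R1 @ {0↦1, 1↦0, 2↦2}  ⇒  2 nodes, 0 edges  {∅}
normal form: no rule applies after step 4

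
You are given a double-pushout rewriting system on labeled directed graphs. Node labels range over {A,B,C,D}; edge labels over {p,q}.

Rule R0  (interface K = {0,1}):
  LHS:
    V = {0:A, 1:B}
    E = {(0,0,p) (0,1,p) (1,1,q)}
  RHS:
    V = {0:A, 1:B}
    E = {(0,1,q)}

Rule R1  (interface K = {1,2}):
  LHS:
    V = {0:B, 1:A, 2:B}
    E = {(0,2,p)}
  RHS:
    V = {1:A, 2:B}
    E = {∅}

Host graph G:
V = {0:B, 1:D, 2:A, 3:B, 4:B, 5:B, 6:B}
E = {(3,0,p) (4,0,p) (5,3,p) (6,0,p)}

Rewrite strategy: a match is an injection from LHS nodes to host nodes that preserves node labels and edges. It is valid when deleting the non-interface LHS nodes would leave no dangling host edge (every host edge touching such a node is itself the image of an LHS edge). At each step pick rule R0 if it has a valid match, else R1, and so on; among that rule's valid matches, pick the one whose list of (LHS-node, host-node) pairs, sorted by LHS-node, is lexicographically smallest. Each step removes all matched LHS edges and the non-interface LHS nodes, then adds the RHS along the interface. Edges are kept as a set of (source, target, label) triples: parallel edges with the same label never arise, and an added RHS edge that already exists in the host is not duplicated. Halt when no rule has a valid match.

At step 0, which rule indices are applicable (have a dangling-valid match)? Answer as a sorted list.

R0: no valid match — LHS pattern not found
R1: 3 valid matches — {0↦4, 1↦2, 2↦0}, {0↦5, 1↦2, 2↦3}, {0↦6, 1↦2, 2↦0}

Answer: [R1]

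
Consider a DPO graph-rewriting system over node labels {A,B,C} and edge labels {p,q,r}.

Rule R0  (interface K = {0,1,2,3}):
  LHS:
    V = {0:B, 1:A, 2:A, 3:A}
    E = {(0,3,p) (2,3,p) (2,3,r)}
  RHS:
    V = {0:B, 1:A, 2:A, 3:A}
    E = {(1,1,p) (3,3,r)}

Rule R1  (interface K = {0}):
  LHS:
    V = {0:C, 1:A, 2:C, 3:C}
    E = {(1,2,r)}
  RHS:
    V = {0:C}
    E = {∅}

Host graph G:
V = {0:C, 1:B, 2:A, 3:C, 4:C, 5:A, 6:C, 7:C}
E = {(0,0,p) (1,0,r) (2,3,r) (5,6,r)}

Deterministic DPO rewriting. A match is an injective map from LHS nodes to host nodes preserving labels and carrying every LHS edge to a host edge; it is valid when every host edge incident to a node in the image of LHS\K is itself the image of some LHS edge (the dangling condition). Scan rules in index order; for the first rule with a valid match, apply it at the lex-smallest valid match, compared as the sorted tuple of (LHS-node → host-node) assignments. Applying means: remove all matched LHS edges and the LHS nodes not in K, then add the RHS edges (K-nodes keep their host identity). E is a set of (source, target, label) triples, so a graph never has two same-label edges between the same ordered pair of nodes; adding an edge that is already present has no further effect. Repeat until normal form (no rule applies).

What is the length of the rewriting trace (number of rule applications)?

Answer: 2

Rewrite trace:
initial: |V|=8 |E|=4  E = 0-p->0 1-r->0 2-r->3 5-r->6
step 1: apply R1 at {0↦0, 1↦2, 2↦3, 3↦4}  → |V|=5 |E|=3  E = 0-p->0 1-r->0 5-r->6
step 2: apply R1 at {0↦0, 1↦5, 2↦6, 3↦7}  → |V|=2 |E|=2  E = 0-p->0 1-r->0
halt: no rule applies after step 2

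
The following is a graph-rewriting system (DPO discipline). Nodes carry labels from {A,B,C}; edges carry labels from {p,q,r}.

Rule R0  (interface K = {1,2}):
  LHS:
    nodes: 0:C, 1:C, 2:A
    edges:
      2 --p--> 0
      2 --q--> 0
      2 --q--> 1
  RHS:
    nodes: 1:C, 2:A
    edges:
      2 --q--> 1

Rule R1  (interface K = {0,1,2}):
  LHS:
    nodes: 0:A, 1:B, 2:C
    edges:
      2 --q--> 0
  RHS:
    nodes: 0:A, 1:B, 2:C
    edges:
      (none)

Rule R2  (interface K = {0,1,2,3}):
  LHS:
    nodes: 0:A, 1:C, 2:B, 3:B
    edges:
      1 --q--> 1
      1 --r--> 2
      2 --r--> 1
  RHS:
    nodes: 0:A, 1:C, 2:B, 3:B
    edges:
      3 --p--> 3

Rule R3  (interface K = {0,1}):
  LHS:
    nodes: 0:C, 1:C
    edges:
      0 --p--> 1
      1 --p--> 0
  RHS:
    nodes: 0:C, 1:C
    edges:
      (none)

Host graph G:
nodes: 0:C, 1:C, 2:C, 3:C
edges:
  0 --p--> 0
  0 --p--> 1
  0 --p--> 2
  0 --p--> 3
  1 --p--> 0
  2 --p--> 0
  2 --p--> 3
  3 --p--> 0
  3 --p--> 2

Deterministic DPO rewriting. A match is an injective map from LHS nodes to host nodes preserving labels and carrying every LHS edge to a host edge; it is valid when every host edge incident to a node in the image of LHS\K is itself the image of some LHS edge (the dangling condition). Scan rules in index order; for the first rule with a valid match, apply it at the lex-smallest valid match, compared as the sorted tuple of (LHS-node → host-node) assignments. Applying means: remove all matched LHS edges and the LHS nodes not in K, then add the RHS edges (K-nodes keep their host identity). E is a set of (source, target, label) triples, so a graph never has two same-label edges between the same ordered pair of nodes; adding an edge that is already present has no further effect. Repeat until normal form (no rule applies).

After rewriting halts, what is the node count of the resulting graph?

Answer: 4

Steps:
start.  V:4 E:9  edges: 0-p->0 0-p->1 0-p->2 0-p->3 1-p->0 2-p->0 2-p->3 3-p->0 3-p->2
1. fire R3 via {0↦0, 1↦1}  →  V:4 E:7  edges: 0-p->0 0-p->2 0-p->3 2-p->0 2-p->3 3-p->0 3-p->2
2. fire R3 via {0↦0, 1↦2}  →  V:4 E:5  edges: 0-p->0 0-p->3 2-p->3 3-p->0 3-p->2
3. fire R3 via {0↦0, 1↦3}  →  V:4 E:3  edges: 0-p->0 2-p->3 3-p->2
4. fire R3 via {0↦2, 1↦3}  →  V:4 E:1  edges: 0-p->0
halt: no rule applies after step 4
NF nodes: {0:C, 1:C, 2:C, 3:C}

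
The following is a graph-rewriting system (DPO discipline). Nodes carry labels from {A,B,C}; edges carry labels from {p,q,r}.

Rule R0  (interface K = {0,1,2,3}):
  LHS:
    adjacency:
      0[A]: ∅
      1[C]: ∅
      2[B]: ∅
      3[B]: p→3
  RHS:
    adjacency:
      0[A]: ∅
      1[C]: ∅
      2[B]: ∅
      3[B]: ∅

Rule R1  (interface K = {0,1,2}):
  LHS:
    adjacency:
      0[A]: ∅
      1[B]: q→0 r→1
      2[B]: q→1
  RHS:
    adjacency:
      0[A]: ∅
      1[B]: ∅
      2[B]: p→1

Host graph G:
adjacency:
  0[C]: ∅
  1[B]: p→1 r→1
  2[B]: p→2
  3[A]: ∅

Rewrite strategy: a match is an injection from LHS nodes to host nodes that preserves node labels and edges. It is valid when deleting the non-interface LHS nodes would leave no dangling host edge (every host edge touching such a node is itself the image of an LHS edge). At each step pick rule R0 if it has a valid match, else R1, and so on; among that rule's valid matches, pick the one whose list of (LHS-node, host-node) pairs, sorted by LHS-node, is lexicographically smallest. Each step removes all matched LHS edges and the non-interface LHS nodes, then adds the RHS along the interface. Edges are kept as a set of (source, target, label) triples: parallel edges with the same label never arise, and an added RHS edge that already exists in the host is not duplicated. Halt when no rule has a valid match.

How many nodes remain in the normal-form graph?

Answer: 4

Steps:
[0] host  ⇒  4 nodes, 3 edges  {1-p->1 1-r->1 2-p->2}
[1] R0 @ {0↦3, 1↦0, 2↦1, 3↦2}  ⇒  4 nodes, 2 edges  {1-p->1 1-r->1}
[2] R0 @ {0↦3, 1↦0, 2↦2, 3↦1}  ⇒  4 nodes, 1 edges  {1-r->1}
halt: no rule applies after step 2
NF nodes: {0:C, 1:B, 2:B, 3:A}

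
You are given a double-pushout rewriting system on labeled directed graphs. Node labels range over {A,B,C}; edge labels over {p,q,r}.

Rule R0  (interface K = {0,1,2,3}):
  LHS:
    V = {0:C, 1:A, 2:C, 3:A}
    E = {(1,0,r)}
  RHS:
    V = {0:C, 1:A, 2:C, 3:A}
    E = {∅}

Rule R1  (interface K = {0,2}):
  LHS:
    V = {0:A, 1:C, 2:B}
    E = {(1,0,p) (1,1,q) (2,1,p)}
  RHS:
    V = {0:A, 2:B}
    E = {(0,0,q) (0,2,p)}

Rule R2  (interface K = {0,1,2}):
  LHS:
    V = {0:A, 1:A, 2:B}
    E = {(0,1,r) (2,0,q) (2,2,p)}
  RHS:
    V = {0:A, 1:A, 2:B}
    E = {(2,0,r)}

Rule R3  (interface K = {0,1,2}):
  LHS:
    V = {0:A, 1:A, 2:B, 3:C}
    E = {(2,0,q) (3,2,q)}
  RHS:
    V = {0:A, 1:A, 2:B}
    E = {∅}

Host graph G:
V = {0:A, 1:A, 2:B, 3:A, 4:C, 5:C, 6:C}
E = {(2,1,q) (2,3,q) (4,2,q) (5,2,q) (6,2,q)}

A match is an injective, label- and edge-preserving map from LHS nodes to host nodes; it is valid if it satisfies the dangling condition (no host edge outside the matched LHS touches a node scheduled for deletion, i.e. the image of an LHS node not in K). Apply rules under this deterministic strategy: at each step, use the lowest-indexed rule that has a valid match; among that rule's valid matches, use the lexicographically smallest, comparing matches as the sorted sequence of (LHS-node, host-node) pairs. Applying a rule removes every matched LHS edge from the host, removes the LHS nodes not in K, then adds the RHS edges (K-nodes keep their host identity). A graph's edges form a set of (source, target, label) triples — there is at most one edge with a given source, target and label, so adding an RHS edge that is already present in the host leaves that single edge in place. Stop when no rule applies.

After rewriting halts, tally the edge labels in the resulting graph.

start.  V:7 E:5  edges: 2-q->1 2-q->3 4-q->2 5-q->2 6-q->2
1. fire R3 via {0↦1, 1↦0, 2↦2, 3↦4}  →  V:6 E:3  edges: 2-q->3 5-q->2 6-q->2
2. fire R3 via {0↦3, 1↦0, 2↦2, 3↦5}  →  V:5 E:1  edges: 6-q->2
halt: no rule applies after step 2
NF edges: [(6, 2, 'q')]

Answer: q:1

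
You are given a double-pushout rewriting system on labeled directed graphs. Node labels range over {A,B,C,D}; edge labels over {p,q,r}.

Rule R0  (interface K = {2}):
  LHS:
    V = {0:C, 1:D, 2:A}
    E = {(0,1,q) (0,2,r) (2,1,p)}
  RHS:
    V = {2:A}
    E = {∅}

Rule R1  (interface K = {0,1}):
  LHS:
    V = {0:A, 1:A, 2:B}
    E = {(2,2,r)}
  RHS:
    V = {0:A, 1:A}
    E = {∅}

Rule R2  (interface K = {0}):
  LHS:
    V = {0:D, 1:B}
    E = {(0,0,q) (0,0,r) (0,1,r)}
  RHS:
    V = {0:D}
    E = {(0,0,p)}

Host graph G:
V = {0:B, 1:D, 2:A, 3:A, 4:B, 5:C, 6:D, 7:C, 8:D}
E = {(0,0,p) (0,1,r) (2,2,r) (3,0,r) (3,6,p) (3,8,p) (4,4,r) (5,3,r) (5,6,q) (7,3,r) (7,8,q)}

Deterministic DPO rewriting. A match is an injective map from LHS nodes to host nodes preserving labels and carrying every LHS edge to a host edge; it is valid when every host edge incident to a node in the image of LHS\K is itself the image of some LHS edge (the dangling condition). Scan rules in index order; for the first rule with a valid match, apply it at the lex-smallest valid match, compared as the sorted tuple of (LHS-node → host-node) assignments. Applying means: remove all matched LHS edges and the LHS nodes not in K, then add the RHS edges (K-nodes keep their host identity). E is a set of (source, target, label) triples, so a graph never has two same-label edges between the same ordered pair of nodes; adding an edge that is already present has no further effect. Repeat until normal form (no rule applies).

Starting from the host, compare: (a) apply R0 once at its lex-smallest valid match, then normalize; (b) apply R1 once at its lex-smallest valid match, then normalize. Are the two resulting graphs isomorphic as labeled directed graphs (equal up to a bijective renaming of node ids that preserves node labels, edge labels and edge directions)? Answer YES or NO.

branch R0-first: apply at {0↦5, 1↦6, 2↦3} → |E|=8, then 2 more step(s) → NF |V|=4 |E|=4 V={0:B, 1:D, 2:A, 3:A} E=0-p->0 0-r->1 2-r->2 3-r->0
branch R1-first: apply at {0↦2, 1↦3, 2↦4} → |E|=10, then 2 more step(s) → NF |V|=4 |E|=4 V={0:B, 1:D, 2:A, 3:A} E=0-p->0 0-r->1 2-r->2 3-r->0
graphs isomorphic (equal up to label-preserving node renaming)

Answer: YES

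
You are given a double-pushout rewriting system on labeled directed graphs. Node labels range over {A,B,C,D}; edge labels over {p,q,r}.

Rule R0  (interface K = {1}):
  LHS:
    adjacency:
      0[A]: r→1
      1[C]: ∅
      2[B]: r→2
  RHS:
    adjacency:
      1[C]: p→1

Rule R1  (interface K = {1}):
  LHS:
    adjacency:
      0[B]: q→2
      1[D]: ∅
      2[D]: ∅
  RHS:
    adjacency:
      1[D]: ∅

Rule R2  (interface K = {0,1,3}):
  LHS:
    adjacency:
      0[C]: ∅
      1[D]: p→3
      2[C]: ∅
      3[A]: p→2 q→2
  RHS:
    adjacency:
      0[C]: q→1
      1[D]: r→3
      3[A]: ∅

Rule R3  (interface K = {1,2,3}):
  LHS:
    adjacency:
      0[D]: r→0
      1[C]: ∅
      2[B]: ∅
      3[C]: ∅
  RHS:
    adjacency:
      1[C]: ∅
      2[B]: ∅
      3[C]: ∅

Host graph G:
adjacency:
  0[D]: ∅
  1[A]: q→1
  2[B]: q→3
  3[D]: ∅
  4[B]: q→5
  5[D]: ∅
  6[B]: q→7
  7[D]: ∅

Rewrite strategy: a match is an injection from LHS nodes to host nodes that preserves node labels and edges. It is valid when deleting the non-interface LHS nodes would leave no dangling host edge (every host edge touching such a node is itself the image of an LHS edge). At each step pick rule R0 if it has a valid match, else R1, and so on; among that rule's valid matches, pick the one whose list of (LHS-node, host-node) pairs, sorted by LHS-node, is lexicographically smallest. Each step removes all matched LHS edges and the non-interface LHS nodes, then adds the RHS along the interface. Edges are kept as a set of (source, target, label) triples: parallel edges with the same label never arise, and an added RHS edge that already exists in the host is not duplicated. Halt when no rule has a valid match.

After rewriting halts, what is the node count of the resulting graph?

start.  V:8 E:4  edges: 1-q->1 2-q->3 4-q->5 6-q->7
1. fire R1 via {0↦2, 1↦0, 2↦3}  →  V:6 E:3  edges: 1-q->1 4-q->5 6-q->7
2. fire R1 via {0↦4, 1↦0, 2↦5}  →  V:4 E:2  edges: 1-q->1 6-q->7
3. fire R1 via {0↦6, 1↦0, 2↦7}  →  V:2 E:1  edges: 1-q->1
normal form: no rule applies after step 3
NF nodes: {0:D, 1:A}

Answer: 2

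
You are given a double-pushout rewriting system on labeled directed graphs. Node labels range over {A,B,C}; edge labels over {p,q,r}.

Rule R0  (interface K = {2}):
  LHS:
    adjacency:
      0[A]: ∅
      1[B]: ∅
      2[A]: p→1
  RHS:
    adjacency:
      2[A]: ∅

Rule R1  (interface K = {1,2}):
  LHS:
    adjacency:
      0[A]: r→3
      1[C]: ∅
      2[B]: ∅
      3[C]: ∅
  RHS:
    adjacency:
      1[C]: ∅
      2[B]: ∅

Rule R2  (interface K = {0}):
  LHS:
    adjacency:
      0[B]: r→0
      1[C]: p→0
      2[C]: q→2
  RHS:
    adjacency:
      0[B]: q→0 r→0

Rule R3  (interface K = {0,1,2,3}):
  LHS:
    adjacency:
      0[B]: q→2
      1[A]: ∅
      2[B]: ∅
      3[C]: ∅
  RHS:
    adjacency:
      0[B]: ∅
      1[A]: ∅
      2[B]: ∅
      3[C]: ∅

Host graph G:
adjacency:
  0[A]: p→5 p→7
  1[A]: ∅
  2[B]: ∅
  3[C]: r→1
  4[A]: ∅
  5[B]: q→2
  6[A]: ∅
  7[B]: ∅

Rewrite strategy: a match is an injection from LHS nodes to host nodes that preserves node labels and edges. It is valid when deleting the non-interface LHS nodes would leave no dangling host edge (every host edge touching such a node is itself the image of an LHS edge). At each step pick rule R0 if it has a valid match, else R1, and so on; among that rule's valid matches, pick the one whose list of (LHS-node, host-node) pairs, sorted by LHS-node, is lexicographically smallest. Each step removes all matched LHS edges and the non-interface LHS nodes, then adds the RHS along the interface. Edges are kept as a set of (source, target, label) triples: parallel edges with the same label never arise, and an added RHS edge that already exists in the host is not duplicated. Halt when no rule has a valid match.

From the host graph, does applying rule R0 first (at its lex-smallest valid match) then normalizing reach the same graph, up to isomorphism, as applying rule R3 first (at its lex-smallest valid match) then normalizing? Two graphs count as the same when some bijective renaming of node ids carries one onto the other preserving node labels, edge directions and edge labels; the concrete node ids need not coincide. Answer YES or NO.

branch R0-first: apply at {0↦4, 1↦7, 2↦0} → |E|=3, then 2 more step(s) → NF |V|=4 |E|=1 V={0:A, 1:A, 2:B, 3:C} E=3-r->1
branch R3-first: apply at {0↦5, 1↦0, 2↦2, 3↦3} → |E|=3, then 2 more step(s) → NF |V|=4 |E|=1 V={0:A, 1:A, 2:B, 3:C} E=3-r->1
graphs isomorphic (equal up to label-preserving node renaming)

Answer: YES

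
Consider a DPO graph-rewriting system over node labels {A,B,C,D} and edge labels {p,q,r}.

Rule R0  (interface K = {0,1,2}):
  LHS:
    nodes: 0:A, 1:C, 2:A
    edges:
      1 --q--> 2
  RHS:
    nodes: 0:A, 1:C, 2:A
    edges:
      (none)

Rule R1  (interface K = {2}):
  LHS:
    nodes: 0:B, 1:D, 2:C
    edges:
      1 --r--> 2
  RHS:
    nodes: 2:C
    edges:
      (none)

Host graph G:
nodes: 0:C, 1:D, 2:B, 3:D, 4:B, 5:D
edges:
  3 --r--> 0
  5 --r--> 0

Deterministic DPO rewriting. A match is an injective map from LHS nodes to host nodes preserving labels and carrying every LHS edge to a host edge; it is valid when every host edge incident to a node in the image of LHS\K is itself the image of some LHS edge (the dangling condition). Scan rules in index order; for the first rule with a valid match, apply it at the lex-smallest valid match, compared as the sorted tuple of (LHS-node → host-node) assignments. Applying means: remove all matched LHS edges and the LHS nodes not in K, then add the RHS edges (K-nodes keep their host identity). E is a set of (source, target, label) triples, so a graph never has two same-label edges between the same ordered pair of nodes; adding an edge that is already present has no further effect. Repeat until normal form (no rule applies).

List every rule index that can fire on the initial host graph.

R0: no valid match — LHS pattern not found
R1: 4 valid matches — {0↦2, 1↦3, 2↦0}, {0↦2, 1↦5, 2↦0}, {0↦4, 1↦3, 2↦0} (+1 more)

Answer: [R1]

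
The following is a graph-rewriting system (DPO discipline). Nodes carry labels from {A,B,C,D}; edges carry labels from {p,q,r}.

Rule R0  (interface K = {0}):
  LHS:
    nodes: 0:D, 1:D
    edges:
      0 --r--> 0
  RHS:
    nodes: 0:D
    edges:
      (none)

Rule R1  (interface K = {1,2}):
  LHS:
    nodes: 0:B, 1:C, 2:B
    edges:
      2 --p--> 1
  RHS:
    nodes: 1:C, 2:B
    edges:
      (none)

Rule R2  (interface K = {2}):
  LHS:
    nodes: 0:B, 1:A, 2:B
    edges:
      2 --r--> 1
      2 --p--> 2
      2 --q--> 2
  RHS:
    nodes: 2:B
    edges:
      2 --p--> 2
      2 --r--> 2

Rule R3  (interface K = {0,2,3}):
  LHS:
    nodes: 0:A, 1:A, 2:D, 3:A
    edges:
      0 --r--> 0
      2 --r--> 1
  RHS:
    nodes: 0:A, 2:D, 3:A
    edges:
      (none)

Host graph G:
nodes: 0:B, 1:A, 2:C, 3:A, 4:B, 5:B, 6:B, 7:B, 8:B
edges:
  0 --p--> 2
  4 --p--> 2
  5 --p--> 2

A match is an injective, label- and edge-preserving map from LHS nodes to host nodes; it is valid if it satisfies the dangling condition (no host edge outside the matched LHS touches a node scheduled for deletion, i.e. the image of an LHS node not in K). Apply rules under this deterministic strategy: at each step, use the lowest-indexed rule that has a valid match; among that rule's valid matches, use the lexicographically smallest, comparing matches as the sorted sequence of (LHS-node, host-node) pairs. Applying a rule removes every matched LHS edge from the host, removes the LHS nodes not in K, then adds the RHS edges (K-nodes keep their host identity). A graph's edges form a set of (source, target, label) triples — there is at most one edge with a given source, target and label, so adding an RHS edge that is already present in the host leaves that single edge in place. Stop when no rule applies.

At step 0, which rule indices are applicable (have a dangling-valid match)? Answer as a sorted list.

R0: no valid match — LHS pattern not found
R1: 9 valid matches — {0↦6, 1↦2, 2↦0}, {0↦6, 1↦2, 2↦4}, {0↦6, 1↦2, 2↦5} (+6 more)
R2: no valid match — LHS pattern not found
R3: no valid match — LHS pattern not found

Answer: [R1]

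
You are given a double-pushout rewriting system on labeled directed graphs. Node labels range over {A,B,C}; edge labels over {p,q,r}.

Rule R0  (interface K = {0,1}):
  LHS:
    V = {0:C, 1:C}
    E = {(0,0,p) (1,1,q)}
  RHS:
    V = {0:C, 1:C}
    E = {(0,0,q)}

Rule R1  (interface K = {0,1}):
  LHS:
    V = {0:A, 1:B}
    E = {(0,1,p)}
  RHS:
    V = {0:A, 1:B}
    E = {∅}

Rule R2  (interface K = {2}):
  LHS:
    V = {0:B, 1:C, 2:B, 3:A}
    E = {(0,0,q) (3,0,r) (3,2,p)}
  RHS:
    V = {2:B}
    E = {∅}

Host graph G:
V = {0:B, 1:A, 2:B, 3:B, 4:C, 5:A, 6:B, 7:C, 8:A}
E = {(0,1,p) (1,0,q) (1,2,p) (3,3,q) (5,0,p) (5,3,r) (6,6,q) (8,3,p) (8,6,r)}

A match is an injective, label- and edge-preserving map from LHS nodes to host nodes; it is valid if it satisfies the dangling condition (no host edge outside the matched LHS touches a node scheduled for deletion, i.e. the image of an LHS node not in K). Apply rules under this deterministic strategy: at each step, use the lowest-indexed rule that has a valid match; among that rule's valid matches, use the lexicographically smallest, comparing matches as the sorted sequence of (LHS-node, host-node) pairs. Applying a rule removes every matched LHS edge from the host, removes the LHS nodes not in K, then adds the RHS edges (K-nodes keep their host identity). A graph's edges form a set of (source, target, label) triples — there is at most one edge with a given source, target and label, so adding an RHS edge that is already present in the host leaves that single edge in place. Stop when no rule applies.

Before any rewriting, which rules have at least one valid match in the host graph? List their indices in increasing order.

R0: no valid match — LHS pattern not found
R1: 3 valid matches — {0↦1, 1↦2}, {0↦5, 1↦0}, {0↦8, 1↦3}
R2: 2 valid matches — {0↦6, 1↦4, 2↦3, 3↦8}, {0↦6, 1↦7, 2↦3, 3↦8}

Answer: [R1,R2]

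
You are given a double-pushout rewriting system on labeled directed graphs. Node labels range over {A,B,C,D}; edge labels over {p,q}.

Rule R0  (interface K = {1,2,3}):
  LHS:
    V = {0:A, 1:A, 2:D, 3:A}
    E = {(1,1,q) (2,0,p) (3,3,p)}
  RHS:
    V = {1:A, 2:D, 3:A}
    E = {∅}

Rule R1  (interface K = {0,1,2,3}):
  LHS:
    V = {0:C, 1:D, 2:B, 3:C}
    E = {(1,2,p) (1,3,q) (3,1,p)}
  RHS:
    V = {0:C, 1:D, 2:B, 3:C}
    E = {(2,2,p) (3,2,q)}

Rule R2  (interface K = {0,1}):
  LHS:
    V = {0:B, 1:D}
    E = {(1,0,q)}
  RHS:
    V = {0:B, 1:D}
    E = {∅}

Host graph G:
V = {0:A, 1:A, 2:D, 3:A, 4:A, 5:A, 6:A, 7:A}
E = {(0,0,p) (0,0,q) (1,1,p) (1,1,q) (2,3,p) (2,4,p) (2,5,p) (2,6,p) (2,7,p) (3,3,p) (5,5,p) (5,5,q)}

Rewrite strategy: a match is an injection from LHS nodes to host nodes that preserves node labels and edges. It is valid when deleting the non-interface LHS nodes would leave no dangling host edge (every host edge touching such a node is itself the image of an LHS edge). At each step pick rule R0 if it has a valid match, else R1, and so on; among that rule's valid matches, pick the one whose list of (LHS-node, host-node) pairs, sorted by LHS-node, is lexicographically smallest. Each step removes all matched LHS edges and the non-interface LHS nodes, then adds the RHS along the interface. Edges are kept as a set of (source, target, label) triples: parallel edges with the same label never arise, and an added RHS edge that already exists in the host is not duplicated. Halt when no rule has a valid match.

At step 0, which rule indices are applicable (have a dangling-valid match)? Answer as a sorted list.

R0: 27 valid matches — {0↦4, 1↦0, 2↦2, 3↦1}, {0↦4, 1↦0, 2↦2, 3↦3}, {0↦4, 1↦0, 2↦2, 3↦5} (+24 more)
R1: no valid match — LHS pattern not found
R2: no valid match — LHS pattern not found

Answer: [R0]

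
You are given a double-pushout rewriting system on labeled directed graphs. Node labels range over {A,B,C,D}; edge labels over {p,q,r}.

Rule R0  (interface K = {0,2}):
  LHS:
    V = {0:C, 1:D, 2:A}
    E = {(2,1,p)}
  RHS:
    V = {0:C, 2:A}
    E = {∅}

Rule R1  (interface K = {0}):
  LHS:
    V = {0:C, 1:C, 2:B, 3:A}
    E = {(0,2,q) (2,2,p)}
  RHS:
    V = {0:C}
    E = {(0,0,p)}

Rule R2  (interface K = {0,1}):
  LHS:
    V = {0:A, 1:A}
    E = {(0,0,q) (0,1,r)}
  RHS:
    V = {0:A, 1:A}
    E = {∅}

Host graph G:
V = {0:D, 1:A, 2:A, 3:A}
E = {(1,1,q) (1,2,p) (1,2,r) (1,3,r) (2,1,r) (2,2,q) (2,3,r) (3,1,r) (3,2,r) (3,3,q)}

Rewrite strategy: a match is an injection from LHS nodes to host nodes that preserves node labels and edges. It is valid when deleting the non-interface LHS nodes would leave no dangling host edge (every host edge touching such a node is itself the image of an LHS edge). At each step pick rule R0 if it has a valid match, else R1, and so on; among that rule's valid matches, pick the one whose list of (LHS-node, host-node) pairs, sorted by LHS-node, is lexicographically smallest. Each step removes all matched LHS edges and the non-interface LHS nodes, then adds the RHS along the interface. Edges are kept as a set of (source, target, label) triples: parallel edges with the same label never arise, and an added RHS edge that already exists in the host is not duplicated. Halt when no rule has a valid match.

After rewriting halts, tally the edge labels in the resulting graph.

Answer: p:1 r:3

Rewrite trace:
initial: |V|=4 |E|=10  E = 1-q->1 1-p->2 1-r->2 1-r->3 2-r->1 2-q->2 2-r->3 3-r->1 3-r->2 3-q->3
step 1: apply R2 at {0↦1, 1↦2}  → |V|=4 |E|=8  E = 1-p->2 1-r->3 2-r->1 2-q->2 2-r->3 3-r->1 3-r->2 3-q->3
step 2: apply R2 at {0↦2, 1↦1}  → |V|=4 |E|=6  E = 1-p->2 1-r->3 2-r->3 3-r->1 3-r->2 3-q->3
step 3: apply R2 at {0↦3, 1↦1}  → |V|=4 |E|=4  E = 1-p->2 1-r->3 2-r->3 3-r->2
normal form: no rule applies after step 3
NF edges: [(1, 2, 'p'), (1, 3, 'r'), (2, 3, 'r'), (3, 2, 'r')]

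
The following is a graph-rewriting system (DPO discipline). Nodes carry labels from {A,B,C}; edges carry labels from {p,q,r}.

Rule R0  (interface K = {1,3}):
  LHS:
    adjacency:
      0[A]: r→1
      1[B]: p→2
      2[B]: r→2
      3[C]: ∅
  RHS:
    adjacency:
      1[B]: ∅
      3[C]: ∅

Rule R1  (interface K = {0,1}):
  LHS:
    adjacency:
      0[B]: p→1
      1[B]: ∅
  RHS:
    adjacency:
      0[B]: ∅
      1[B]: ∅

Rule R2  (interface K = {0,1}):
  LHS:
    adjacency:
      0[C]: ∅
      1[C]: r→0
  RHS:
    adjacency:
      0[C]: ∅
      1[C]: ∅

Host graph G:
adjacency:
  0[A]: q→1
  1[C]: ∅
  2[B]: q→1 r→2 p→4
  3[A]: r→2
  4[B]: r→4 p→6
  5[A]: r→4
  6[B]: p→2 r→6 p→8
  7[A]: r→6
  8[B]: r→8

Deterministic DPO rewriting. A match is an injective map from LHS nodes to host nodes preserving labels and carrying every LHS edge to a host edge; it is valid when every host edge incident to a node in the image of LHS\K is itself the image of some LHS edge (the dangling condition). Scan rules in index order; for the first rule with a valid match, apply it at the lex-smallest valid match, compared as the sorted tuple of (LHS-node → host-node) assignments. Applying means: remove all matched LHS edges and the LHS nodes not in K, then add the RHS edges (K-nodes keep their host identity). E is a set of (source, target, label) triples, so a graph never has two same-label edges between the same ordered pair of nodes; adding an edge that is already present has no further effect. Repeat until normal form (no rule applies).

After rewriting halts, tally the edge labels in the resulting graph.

[0] host  ⇒  9 nodes, 13 edges  {0-q->1 2-q->1 2-r->2 2-p->4 3-r->2 4-r->4 4-p->6 5-r->4 6-p->2 6-r->6 6-p->8 7-r->6 8-r->8}
[1] R0 @ {0↦7, 1↦6, 2↦8, 3↦1}  ⇒  7 nodes, 10 edges  {0-q->1 2-q->1 2-r->2 2-p->4 3-r->2 4-r->4 4-p->6 5-r->4 6-p->2 6-r->6}
[2] R1 @ {0↦2, 1↦4}  ⇒  7 nodes, 9 edges  {0-q->1 2-q->1 2-r->2 3-r->2 4-r->4 4-p->6 5-r->4 6-p->2 6-r->6}
[3] R1 @ {0↦4, 1↦6}  ⇒  7 nodes, 8 edges  {0-q->1 2-q->1 2-r->2 3-r->2 4-r->4 5-r->4 6-p->2 6-r->6}
[4] R1 @ {0↦6, 1↦2}  ⇒  7 nodes, 7 edges  {0-q->1 2-q->1 2-r->2 3-r->2 4-r->4 5-r->4 6-r->6}
halt: no rule applies after step 4
NF edges: [(0, 1, 'q'), (2, 1, 'q'), (2, 2, 'r'), (3, 2, 'r'), (4, 4, 'r'), (5, 4, 'r'), (6, 6, 'r')]

Answer: q:2 r:5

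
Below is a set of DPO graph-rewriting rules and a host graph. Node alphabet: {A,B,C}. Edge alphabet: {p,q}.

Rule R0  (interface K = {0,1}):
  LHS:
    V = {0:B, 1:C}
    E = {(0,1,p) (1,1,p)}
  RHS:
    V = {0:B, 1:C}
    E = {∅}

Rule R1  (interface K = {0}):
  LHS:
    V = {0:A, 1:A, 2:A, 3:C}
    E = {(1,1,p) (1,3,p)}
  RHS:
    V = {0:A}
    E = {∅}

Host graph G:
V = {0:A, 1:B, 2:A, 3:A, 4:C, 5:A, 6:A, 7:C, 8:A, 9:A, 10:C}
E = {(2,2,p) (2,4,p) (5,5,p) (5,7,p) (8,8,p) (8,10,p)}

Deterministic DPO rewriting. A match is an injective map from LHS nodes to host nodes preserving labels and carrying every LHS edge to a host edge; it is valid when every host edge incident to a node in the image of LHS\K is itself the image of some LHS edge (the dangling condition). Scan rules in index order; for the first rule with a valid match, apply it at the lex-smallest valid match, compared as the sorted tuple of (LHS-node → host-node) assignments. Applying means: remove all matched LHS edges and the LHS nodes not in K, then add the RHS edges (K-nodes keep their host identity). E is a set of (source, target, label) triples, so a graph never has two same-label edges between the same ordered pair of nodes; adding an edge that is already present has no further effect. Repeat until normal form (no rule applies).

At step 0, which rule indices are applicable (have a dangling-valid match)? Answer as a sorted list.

Answer: [R1]

Steps:
R0: no valid match — LHS pattern not found
R1: 60 valid matches — {0↦0, 1↦2, 2↦3, 3↦4}, {0↦0, 1↦2, 2↦6, 3↦4}, {0↦0, 1↦2, 2↦9, 3↦4} (+57 more)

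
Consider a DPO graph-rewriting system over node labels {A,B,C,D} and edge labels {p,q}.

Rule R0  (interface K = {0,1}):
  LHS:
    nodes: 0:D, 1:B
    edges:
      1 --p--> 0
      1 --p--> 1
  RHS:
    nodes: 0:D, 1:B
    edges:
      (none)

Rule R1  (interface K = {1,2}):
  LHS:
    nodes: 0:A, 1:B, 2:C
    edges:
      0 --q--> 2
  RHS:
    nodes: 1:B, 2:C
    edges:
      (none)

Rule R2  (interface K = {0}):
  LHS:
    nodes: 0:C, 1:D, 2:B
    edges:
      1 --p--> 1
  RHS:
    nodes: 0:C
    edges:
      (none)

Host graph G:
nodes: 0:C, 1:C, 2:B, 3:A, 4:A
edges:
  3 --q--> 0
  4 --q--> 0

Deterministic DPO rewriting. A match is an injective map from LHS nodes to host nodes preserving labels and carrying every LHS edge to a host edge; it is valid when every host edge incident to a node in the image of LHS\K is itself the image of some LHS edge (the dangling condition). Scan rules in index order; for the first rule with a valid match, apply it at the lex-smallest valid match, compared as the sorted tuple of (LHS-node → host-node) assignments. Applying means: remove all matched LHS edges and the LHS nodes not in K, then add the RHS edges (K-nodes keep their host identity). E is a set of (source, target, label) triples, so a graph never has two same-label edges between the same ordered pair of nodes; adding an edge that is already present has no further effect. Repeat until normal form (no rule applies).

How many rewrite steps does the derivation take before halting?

Answer: 2

Derivation:
initial: |V|=5 |E|=2  E = 3-q->0 4-q->0
step 1: apply R1 at {0↦3, 1↦2, 2↦0}  → |V|=4 |E|=1  E = 4-q->0
step 2: apply R1 at {0↦4, 1↦2, 2↦0}  → |V|=3 |E|=0  E = ∅
halt: no rule applies after step 2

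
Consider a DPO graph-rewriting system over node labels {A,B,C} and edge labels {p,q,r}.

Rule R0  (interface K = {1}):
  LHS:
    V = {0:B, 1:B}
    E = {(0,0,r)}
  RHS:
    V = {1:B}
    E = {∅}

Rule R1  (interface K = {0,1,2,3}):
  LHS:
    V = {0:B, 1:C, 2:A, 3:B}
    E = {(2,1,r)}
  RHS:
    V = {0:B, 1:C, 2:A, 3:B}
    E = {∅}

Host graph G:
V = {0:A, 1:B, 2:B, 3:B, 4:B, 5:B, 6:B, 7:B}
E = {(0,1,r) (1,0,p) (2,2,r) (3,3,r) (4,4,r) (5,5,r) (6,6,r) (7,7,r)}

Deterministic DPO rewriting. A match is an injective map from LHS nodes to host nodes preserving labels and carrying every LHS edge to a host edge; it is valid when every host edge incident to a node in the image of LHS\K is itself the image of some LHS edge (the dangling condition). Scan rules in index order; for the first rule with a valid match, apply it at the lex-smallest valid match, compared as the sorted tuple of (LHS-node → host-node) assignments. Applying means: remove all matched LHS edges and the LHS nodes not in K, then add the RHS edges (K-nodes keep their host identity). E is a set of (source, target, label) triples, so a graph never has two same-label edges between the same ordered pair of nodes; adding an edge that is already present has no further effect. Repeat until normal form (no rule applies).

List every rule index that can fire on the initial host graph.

Answer: [R0]

Rewrite trace:
R0: 36 valid matches — {0↦2, 1↦1}, {0↦2, 1↦3}, {0↦2, 1↦4} (+33 more)
R1: no valid match — LHS pattern not found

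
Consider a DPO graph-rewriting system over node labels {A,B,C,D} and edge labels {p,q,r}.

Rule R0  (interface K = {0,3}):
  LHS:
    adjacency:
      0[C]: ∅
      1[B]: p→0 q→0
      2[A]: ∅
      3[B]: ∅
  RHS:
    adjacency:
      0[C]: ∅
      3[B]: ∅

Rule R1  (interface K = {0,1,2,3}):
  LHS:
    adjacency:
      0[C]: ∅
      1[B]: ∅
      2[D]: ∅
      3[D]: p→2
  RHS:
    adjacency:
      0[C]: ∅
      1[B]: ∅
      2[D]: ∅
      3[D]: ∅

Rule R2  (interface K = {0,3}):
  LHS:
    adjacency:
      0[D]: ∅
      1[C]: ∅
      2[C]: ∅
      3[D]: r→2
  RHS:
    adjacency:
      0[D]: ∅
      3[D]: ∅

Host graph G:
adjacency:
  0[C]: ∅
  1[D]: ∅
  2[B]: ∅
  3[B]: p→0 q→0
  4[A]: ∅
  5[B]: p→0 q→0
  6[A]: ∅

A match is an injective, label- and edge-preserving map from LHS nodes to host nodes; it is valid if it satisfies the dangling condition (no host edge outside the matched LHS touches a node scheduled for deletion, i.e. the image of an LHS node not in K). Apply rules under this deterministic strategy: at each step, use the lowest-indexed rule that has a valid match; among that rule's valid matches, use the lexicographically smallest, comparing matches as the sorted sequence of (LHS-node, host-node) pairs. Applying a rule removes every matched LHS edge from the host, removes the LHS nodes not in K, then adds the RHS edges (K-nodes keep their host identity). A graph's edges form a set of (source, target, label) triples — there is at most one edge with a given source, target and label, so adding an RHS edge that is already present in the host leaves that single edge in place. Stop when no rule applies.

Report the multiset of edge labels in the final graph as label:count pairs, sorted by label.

[0] host  ⇒  7 nodes, 4 edges  {3-p->0 3-q->0 5-p->0 5-q->0}
[1] R0 @ {0↦0, 1↦3, 2↦4, 3↦2}  ⇒  5 nodes, 2 edges  {5-p->0 5-q->0}
[2] R0 @ {0↦0, 1↦5, 2↦6, 3↦2}  ⇒  3 nodes, 0 edges  {∅}
normal form: no rule applies after step 2
NF edges: []

Answer: (no edges)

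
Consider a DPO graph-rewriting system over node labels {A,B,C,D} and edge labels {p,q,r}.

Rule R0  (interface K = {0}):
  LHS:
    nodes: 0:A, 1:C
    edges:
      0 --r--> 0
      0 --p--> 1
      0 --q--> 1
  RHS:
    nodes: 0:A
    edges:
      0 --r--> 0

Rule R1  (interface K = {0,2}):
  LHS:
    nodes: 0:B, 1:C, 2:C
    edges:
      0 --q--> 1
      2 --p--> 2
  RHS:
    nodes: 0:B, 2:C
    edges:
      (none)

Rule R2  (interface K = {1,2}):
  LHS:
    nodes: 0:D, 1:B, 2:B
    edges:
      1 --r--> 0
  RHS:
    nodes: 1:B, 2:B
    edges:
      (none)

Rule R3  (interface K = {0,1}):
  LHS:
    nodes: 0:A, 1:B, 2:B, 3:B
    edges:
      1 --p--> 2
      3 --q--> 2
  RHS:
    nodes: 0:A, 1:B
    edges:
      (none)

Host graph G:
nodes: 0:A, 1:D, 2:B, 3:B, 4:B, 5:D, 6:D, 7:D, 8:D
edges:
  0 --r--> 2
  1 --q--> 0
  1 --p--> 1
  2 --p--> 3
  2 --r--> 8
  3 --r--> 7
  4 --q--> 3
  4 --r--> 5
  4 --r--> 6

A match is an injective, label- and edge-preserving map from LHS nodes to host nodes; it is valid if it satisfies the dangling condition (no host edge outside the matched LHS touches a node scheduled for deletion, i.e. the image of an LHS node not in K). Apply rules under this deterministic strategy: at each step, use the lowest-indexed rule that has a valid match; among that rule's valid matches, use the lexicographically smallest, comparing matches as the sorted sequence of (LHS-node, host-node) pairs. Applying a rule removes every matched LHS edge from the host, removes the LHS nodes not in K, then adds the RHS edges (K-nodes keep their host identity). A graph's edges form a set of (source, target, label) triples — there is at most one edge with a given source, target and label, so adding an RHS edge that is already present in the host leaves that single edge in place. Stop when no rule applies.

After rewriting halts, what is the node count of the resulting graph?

Answer: 3

Rewrite trace:
start.  V:9 E:9  edges: 0-r->2 1-q->0 1-p->1 2-p->3 2-r->8 3-r->7 4-q->3 4-r->5 4-r->6
1. fire R2 via {0↦5, 1↦4, 2↦2}  →  V:8 E:8  edges: 0-r->2 1-q->0 1-p->1 2-p->3 2-r->8 3-r->7 4-q->3 4-r->6
2. fire R2 via {0↦6, 1↦4, 2↦2}  →  V:7 E:7  edges: 0-r->2 1-q->0 1-p->1 2-p->3 2-r->8 3-r->7 4-q->3
3. fire R2 via {0↦7, 1↦3, 2↦2}  →  V:6 E:6  edges: 0-r->2 1-q->0 1-p->1 2-p->3 2-r->8 4-q->3
4. fire R2 via {0↦8, 1↦2, 2↦3}  →  V:5 E:5  edges: 0-r->2 1-q->0 1-p->1 2-p->3 4-q->3
5. fire R3 via {0↦0, 1↦2, 2↦3, 3↦4}  →  V:3 E:3  edges: 0-r->2 1-q->0 1-p->1
final graph: no rule applies after step 5
NF nodes: {0:A, 1:D, 2:B}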